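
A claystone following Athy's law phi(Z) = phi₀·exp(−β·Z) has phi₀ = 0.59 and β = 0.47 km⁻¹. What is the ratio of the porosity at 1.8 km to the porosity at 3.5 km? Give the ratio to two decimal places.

2.22

phi(Z₁)/phi(Z₂) = e^(−β·Z₁)/e^(−β·Z₂) = e^{β(Z₂−Z₁)}
= exp(0.47 × 1.7) = exp(0.799) = 2.2233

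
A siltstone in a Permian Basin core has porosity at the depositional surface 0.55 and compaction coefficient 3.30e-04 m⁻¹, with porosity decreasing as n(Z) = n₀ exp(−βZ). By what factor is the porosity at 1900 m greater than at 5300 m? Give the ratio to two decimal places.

Working in km (1 km = 1000 m; β in km⁻¹ = β in m⁻¹ × 1000):
n(Z₁)/n(Z₂) = e^(−β·Z₁)/e^(−β·Z₂) = e^{β(Z₂−Z₁)}
= exp(0.33 × 3.4) = exp(1.122) = 3.0710

3.07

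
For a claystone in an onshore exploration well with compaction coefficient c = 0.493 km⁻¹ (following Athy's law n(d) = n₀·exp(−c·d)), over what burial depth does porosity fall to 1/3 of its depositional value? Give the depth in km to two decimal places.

n/n₀ = 1/3 ⇒ exp(−c·d) = 1/3 ⇒ d = ln(3) / c
d = 1.0986 / 0.493 = 2.228 km

2.23 km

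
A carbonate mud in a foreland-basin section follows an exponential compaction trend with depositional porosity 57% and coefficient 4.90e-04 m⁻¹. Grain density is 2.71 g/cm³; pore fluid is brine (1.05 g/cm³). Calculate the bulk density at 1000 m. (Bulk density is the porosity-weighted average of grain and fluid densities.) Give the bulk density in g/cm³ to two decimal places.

2.13 g/cm³

Working in km (1 km = 1000 m; c in km⁻¹ = c in m⁻¹ × 1000):
Porosity at depth: phi = 0.57·exp(−0.49×1) = 0.57×0.6126 = 0.3492
Bulk density: ρ_b = (1−phi)ρ_g + phi·ρ_f = 0.6508×2.71 + 0.3492×1.05
       = 1.764 + 0.367 = 2.130 g/cm³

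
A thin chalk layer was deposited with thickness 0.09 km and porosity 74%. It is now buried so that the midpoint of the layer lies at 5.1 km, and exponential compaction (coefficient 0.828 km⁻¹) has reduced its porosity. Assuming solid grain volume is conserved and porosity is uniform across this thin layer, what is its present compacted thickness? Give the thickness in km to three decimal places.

0.024 km

Porosity at 5.1 km: phi = 0.74·exp(−0.828×5.1) = 0.0108
Solid-volume conservation: h(1−phi) = h₀(1−phi₀) ⇒ h = h₀·(1−phi₀)/(1−phi)
h = 0.09 × (1 − 0.74)/(1 − 0.0108) = 0.09 × 0.2629 = 0.0237 km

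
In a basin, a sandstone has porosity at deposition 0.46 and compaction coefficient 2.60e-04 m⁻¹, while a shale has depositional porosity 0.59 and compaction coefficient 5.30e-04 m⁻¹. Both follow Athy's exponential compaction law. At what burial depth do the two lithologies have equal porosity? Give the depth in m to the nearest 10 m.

Working in km (1 km = 1000 m; c in km⁻¹ = c in m⁻¹ × 1000):
Set φ₀ₐ e^(−cₐZ) = φ₀ᵦ e^(−cᵦZ) ⇒ ln(φ₀ₐ/φ₀ᵦ) = (cₐ − cᵦ)·Z
Z = ln(0.46/0.59) / (0.26 − 0.53) = -0.2489 / -0.27 = 0.922 km

920 m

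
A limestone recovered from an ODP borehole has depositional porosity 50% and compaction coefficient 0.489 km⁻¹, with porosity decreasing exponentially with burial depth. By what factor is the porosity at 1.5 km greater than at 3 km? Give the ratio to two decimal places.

phi(Z₁)/phi(Z₂) = e^(−β·Z₁)/e^(−β·Z₂) = e^{β(Z₂−Z₁)}
= exp(0.489 × 1.5) = exp(0.7335) = 2.0824

2.08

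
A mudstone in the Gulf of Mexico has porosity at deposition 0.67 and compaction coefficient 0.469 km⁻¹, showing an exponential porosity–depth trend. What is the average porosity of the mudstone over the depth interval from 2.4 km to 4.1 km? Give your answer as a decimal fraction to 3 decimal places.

0.150

⟨n⟩ = (1/(z₂−z₁)) ∫ n₀ e^(−cz) dz = n₀·(e^(−c·z₁) − e^(−c·z₂)) / (c·(z₂−z₁))
e^(−0.469×2.4) = 0.3245; e^(−0.469×4.1) = 0.1462
⟨n⟩ = 0.67 × (0.3245 − 0.1462) / (0.469 × 1.7) = 0.67 × 0.2236 = 0.1498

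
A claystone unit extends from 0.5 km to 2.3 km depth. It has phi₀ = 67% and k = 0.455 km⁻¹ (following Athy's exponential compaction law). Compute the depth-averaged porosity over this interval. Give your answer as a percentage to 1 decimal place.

⟨phi⟩ = (1/(z₂−z₁)) ∫ phi₀ e^(−kz) dz = phi₀·(e^(−k·z₁) − e^(−k·z₂)) / (k·(z₂−z₁))
e^(−0.455×0.5) = 0.7965; e^(−0.455×2.3) = 0.3512
⟨phi⟩ = 0.67 × (0.7965 − 0.3512) / (0.455 × 1.8) = 0.67 × 0.5438 = 0.3643

36.4%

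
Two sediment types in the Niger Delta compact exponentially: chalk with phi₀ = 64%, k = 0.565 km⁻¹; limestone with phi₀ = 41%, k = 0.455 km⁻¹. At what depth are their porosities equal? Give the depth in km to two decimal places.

Set phi₀ₐ e^(−kₐz) = phi₀ᵦ e^(−kᵦz) ⇒ ln(phi₀ₐ/phi₀ᵦ) = (kₐ − kᵦ)·z
z = ln(0.64/0.41) / (0.565 − 0.455) = 0.4453 / 0.11 = 4.048 km

4.05 km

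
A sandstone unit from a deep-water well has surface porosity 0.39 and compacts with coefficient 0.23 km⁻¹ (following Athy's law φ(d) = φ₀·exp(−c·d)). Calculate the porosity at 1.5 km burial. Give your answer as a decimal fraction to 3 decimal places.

0.276

φ = φ₀·exp(−c·d) = 0.39 × exp(−0.23 × 1.5) = 0.39 × exp(−0.345)
  = 0.39 × 0.7082 = 0.2762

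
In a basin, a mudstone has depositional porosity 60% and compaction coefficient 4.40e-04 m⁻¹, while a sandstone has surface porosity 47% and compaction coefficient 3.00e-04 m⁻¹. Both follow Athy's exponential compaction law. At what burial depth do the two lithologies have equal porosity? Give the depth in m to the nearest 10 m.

1740 m

Working in km (1 km = 1000 m; c in km⁻¹ = c in m⁻¹ × 1000):
Set phi₀ₐ e^(−cₐd) = phi₀ᵦ e^(−cᵦd) ⇒ ln(phi₀ₐ/phi₀ᵦ) = (cₐ − cᵦ)·d
d = ln(0.6/0.47) / (0.44 − 0.3) = 0.2442 / 0.14 = 1.744 km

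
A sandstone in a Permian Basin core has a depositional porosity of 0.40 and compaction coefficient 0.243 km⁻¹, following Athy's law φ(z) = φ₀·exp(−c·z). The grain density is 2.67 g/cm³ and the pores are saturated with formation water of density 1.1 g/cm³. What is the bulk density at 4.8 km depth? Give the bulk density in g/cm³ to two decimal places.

2.47 g/cm³

Porosity at depth: φ = 0.4·exp(−0.243×4.8) = 0.4×0.3115 = 0.1246
Bulk density: ρ_b = (1−φ)ρ_g + φ·ρ_f = 0.8754×2.67 + 0.1246×1.1
       = 2.337 + 0.137 = 2.474 g/cm³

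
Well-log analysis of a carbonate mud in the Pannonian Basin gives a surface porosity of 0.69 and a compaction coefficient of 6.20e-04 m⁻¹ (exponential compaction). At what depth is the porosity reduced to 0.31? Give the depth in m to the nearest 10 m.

Working in km (1 km = 1000 m; k in km⁻¹ = k in m⁻¹ × 1000):
Invert Athy's law: z = ln(phi₀/phi) / k
z = ln(0.69/0.31) / 0.62 = ln(2.226) / 0.62 = 0.8001 / 0.62 = 1.291 km

1290 m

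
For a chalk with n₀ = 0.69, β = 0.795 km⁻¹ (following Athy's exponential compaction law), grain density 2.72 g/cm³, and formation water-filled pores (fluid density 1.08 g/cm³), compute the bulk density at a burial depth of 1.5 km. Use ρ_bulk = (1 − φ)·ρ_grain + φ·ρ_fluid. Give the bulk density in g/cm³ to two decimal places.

2.38 g/cm³

Porosity at depth: n = 0.69·exp(−0.795×1.5) = 0.69×0.3035 = 0.2094
Bulk density: ρ_b = (1−n)ρ_g + n·ρ_f = 0.7906×2.72 + 0.2094×1.08
       = 2.150 + 0.226 = 2.377 g/cm³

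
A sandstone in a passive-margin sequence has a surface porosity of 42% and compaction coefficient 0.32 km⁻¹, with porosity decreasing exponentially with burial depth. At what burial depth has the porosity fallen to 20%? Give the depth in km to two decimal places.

Invert Athy's law: d = ln(phi₀/phi) / β
d = ln(0.42/0.2) / 0.32 = ln(2.1) / 0.32 = 0.7419 / 0.32 = 2.319 km

2.32 km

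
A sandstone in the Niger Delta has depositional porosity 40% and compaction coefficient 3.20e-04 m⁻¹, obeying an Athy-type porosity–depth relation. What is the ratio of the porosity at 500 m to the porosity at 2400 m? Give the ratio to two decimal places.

1.84

Working in km (1 km = 1000 m; c in km⁻¹ = c in m⁻¹ × 1000):
n(z₁)/n(z₂) = e^(−c·z₁)/e^(−c·z₂) = e^{c(z₂−z₁)}
= exp(0.32 × 1.9) = exp(0.608) = 1.8368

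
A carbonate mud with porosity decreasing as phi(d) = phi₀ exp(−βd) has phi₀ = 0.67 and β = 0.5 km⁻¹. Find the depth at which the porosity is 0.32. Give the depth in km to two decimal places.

Invert Athy's law: d = ln(phi₀/phi) / β
d = ln(0.67/0.32) / 0.5 = ln(2.094) / 0.5 = 0.7390 / 0.5 = 1.478 km

1.48 km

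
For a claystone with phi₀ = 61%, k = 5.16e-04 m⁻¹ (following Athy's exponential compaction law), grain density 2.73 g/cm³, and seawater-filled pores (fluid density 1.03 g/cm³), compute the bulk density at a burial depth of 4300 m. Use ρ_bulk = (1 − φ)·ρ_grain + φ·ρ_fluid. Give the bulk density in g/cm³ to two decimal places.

Working in km (1 km = 1000 m; k in km⁻¹ = k in m⁻¹ × 1000):
Porosity at depth: phi = 0.61·exp(−0.516×4.3) = 0.61×0.1087 = 0.0663
Bulk density: ρ_b = (1−phi)ρ_g + phi·ρ_f = 0.9337×2.73 + 0.0663×1.03
       = 2.549 + 0.068 = 2.617 g/cm³

2.62 g/cm³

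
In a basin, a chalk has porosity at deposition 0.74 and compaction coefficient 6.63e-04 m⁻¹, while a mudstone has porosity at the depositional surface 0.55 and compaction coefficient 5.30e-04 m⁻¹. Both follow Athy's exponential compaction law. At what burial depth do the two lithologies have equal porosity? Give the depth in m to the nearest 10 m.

Working in km (1 km = 1000 m; β in km⁻¹ = β in m⁻¹ × 1000):
Set n₀ₐ e^(−βₐZ) = n₀ᵦ e^(−βᵦZ) ⇒ ln(n₀ₐ/n₀ᵦ) = (βₐ − βᵦ)·Z
Z = ln(0.74/0.55) / (0.663 − 0.53) = 0.2967 / 0.133 = 2.231 km

2230 m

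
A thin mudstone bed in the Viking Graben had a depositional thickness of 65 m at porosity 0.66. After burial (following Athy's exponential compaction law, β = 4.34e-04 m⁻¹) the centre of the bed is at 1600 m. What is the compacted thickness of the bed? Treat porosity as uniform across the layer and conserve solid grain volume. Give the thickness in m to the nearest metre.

33 m

Working in km (1 km = 1000 m; β in km⁻¹ = β in m⁻¹ × 1000):
Porosity at 1.6 km: φ = 0.66·exp(−0.434×1.6) = 0.3296
Solid-volume conservation: h(1−φ) = h₀(1−φ₀) ⇒ h = h₀·(1−φ₀)/(1−φ)
h = 0.065 × (1 − 0.66)/(1 − 0.3296) = 0.065 × 0.5071 = 0.0330 km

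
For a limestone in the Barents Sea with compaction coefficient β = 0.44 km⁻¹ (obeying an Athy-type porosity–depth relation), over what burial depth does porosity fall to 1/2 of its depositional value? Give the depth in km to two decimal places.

1.58 km

phi/phi₀ = 1/2 ⇒ exp(−β·d) = 1/2 ⇒ d = ln(2) / β
d = 0.6931 / 0.44 = 1.575 km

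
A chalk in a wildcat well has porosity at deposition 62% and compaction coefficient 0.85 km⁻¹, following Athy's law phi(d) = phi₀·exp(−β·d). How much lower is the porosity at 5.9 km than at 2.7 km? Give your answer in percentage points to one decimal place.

5.8 percentage points

phi(2.7) = 0.62·e^(−0.85×2.7) = 0.0625
phi(5.9) = 0.62·e^(−0.85×5.9) = 0.0041
Δphi = 0.0625 − 0.0041 = 0.0584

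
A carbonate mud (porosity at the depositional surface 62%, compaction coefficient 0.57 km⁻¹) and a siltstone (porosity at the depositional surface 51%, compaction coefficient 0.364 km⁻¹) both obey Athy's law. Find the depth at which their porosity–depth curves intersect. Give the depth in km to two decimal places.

0.95 km

Set φ₀ₐ e^(−βₐd) = φ₀ᵦ e^(−βᵦd) ⇒ ln(φ₀ₐ/φ₀ᵦ) = (βₐ − βᵦ)·d
d = ln(0.62/0.51) / (0.57 − 0.364) = 0.1953 / 0.206 = 0.948 km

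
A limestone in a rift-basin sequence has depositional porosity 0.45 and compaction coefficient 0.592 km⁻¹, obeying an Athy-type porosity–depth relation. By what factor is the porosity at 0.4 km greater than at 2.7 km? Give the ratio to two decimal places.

φ(d₁)/φ(d₂) = e^(−k·d₁)/e^(−k·d₂) = e^{k(d₂−d₁)}
= exp(0.592 × 2.3) = exp(1.362) = 3.9024

3.90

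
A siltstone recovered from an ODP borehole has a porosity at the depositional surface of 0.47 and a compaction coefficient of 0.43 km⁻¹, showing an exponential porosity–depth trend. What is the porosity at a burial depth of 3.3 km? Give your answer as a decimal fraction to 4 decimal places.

φ = φ₀·exp(−β·Z) = 0.47 × exp(−0.43 × 3.3) = 0.47 × exp(−1.419)
  = 0.47 × 0.2420 = 0.1137

0.1137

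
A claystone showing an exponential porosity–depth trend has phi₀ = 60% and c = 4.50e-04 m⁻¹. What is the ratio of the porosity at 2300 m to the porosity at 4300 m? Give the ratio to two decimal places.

Working in km (1 km = 1000 m; c in km⁻¹ = c in m⁻¹ × 1000):
phi(Z₁)/phi(Z₂) = e^(−c·Z₁)/e^(−c·Z₂) = e^{c(Z₂−Z₁)}
= exp(0.45 × 2) = exp(0.9) = 2.4596

2.46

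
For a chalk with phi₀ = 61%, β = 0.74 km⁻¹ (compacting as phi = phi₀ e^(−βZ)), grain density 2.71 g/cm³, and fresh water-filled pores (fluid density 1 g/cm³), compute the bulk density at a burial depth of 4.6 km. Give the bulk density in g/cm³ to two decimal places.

2.68 g/cm³

Porosity at depth: phi = 0.61·exp(−0.74×4.6) = 0.61×0.0332 = 0.0203
Bulk density: ρ_b = (1−phi)ρ_g + phi·ρ_f = 0.9797×2.71 + 0.0203×1
       = 2.655 + 0.020 = 2.675 g/cm³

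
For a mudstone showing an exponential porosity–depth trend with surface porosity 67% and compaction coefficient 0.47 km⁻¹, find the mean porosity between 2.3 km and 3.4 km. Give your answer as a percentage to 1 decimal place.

⟨phi⟩ = (1/(z₂−z₁)) ∫ phi₀ e^(−βz) dz = phi₀·(e^(−β·z₁) − e^(−β·z₂)) / (β·(z₂−z₁))
e^(−0.47×2.3) = 0.3393; e^(−0.47×3.4) = 0.2023
⟨phi⟩ = 0.67 × (0.3393 − 0.2023) / (0.47 × 1.1) = 0.67 × 0.2649 = 0.1775

17.7%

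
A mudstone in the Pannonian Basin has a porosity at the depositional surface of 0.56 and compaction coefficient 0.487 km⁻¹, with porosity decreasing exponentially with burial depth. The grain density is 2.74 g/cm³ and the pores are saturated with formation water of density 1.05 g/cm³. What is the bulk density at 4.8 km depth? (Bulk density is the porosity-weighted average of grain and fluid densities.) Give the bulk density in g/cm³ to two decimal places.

2.65 g/cm³

Porosity at depth: n = 0.56·exp(−0.487×4.8) = 0.56×0.0966 = 0.0541
Bulk density: ρ_b = (1−n)ρ_g + n·ρ_f = 0.9459×2.74 + 0.0541×1.05
       = 2.592 + 0.057 = 2.649 g/cm³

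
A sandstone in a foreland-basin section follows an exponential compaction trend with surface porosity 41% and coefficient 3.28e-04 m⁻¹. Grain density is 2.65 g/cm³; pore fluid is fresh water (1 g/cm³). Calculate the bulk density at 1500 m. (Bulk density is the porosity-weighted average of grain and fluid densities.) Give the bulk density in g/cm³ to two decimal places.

2.24 g/cm³

Working in km (1 km = 1000 m; c in km⁻¹ = c in m⁻¹ × 1000):
Porosity at depth: phi = 0.41·exp(−0.328×1.5) = 0.41×0.6114 = 0.2507
Bulk density: ρ_b = (1−phi)ρ_g + phi·ρ_f = 0.7493×2.65 + 0.2507×1
       = 1.986 + 0.251 = 2.236 g/cm³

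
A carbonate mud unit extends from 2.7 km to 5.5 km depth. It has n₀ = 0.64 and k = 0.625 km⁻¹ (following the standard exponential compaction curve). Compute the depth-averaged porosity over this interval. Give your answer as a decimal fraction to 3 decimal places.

0.056

⟨n⟩ = (1/(d₂−d₁)) ∫ n₀ e^(−kd) dd = n₀·(e^(−k·d₁) − e^(−k·d₂)) / (k·(d₂−d₁))
e^(−0.625×2.7) = 0.1850; e^(−0.625×5.5) = 0.0321
⟨n⟩ = 0.64 × (0.1850 − 0.0321) / (0.625 × 2.8) = 0.64 × 0.0873 = 0.0559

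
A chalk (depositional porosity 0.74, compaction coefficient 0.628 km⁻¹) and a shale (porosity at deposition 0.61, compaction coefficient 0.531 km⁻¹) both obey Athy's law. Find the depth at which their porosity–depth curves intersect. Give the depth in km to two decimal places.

Set phi₀ₐ e^(−βₐd) = phi₀ᵦ e^(−βᵦd) ⇒ ln(phi₀ₐ/phi₀ᵦ) = (βₐ − βᵦ)·d
d = ln(0.74/0.61) / (0.628 − 0.531) = 0.1932 / 0.097 = 1.992 km

1.99 km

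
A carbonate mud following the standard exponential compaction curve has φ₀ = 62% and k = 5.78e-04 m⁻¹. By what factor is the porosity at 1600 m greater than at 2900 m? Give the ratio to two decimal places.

2.12

Working in km (1 km = 1000 m; k in km⁻¹ = k in m⁻¹ × 1000):
φ(Z₁)/φ(Z₂) = e^(−k·Z₁)/e^(−k·Z₂) = e^{k(Z₂−Z₁)}
= exp(0.578 × 1.3) = exp(0.7514) = 2.1200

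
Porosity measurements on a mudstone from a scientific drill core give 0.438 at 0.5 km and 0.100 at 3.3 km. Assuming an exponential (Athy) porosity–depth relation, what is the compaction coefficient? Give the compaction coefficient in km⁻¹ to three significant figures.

Athy: φ(d) = φ₀ e^(−βd) ⇒ φ₁/φ₂ = e^{β(d₂−d₁)} ⇒ β = ln(φ₁/φ₂)/(d₂−d₁)
β = ln(0.438/0.1) / (3.3 − 0.5) = ln(4.38) / 2.8 = 1.4770 / 2.8 = 0.5275 km⁻¹

0.528 km⁻¹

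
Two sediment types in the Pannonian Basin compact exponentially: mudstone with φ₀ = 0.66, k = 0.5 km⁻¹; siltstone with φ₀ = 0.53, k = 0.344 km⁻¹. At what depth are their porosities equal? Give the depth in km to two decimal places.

Set φ₀ₐ e^(−kₐz) = φ₀ᵦ e^(−kᵦz) ⇒ ln(φ₀ₐ/φ₀ᵦ) = (kₐ − kᵦ)·z
z = ln(0.66/0.53) / (0.5 − 0.344) = 0.2194 / 0.156 = 1.406 km

1.41 km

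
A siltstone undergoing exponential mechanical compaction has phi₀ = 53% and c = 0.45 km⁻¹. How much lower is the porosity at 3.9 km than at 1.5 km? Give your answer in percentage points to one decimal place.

17.8 percentage points

phi(1.5) = 0.53·e^(−0.45×1.5) = 0.2699
phi(3.9) = 0.53·e^(−0.45×3.9) = 0.0916
Δphi = 0.2699 − 0.0916 = 0.1782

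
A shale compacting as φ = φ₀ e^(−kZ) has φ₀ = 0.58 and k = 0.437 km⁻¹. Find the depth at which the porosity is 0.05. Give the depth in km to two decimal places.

Invert Athy's law: Z = ln(φ₀/φ) / k
Z = ln(0.58/0.05) / 0.437 = ln(11.6) / 0.437 = 2.4510 / 0.437 = 5.609 km

5.61 km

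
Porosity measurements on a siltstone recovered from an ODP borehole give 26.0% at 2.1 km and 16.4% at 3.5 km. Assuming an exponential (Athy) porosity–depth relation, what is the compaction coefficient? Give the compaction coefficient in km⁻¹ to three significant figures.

0.329 km⁻¹

Athy: φ(Z) = φ₀ e^(−cZ) ⇒ φ₁/φ₂ = e^{c(Z₂−Z₁)} ⇒ c = ln(φ₁/φ₂)/(Z₂−Z₁)
c = ln(0.26/0.164) / (3.5 − 2.1) = ln(1.585) / 1.4 = 0.4608 / 1.4 = 0.3292 km⁻¹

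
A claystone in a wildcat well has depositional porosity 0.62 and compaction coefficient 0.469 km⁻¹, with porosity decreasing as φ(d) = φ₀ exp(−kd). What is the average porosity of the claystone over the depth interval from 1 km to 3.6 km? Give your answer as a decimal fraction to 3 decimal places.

0.224

⟨φ⟩ = (1/(d₂−d₁)) ∫ φ₀ e^(−kd) dd = φ₀·(e^(−k·d₁) − e^(−k·d₂)) / (k·(d₂−d₁))
e^(−0.469×1) = 0.6256; e^(−0.469×3.6) = 0.1848
⟨φ⟩ = 0.62 × (0.6256 − 0.1848) / (0.469 × 2.6) = 0.62 × 0.3615 = 0.2241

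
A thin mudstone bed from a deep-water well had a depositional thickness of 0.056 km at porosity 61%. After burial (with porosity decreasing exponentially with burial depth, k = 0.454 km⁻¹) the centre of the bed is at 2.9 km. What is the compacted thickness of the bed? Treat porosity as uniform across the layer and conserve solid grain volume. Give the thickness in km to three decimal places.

Porosity at 2.9 km: φ = 0.61·exp(−0.454×2.9) = 0.1635
Solid-volume conservation: h(1−φ) = h₀(1−φ₀) ⇒ h = h₀·(1−φ₀)/(1−φ)
h = 0.056 × (1 − 0.61)/(1 − 0.1635) = 0.056 × 0.4662 = 0.0261 km

0.026 km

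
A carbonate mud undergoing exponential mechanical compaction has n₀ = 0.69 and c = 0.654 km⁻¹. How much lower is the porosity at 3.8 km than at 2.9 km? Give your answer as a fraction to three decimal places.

n(2.9) = 0.69·e^(−0.654×2.9) = 0.1036
n(3.8) = 0.69·e^(−0.654×3.8) = 0.0575
Δn = 0.1036 − 0.0575 = 0.0461

0.046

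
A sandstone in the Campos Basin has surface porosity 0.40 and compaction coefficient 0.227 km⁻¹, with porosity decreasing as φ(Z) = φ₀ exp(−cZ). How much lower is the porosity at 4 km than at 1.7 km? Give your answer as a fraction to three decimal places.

0.111

φ(1.7) = 0.4·e^(−0.227×1.7) = 0.2719
φ(4) = 0.4·e^(−0.227×4) = 0.1613
Δφ = 0.2719 − 0.1613 = 0.1106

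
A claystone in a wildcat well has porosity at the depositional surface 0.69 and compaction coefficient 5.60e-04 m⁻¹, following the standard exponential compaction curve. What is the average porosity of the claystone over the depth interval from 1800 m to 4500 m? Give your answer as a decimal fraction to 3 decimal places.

Working in km (1 km = 1000 m; k in km⁻¹ = k in m⁻¹ × 1000):
⟨n⟩ = (1/(Z₂−Z₁)) ∫ n₀ e^(−kZ) dZ = n₀·(e^(−k·Z₁) − e^(−k·Z₂)) / (k·(Z₂−Z₁))
e^(−0.56×1.8) = 0.3649; e^(−0.56×4.5) = 0.0805
⟨n⟩ = 0.69 × (0.3649 − 0.0805) / (0.56 × 2.7) = 0.69 × 0.1882 = 0.1298

0.130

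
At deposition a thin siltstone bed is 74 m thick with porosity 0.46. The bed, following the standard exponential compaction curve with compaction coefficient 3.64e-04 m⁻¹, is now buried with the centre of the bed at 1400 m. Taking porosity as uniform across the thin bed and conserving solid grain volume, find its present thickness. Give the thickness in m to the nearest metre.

Working in km (1 km = 1000 m; β in km⁻¹ = β in m⁻¹ × 1000):
Porosity at 1.4 km: phi = 0.46·exp(−0.364×1.4) = 0.2763
Solid-volume conservation: h(1−phi) = h₀(1−phi₀) ⇒ h = h₀·(1−phi₀)/(1−phi)
h = 0.074 × (1 − 0.46)/(1 − 0.2763) = 0.074 × 0.7462 = 0.0552 km

55 m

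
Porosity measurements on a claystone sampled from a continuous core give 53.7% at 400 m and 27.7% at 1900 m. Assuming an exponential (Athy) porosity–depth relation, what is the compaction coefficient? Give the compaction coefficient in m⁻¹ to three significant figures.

0.000441 m⁻¹

Working in km (1 km = 1000 m; β in km⁻¹ = β in m⁻¹ × 1000):
Athy: φ(d) = φ₀ e^(−βd) ⇒ φ₁/φ₂ = e^{β(d₂−d₁)} ⇒ β = ln(φ₁/φ₂)/(d₂−d₁)
β = ln(0.537/0.277) / (1.9 − 0.4) = ln(1.939) / 1.5 = 0.6620 / 1.5 = 0.4413 km⁻¹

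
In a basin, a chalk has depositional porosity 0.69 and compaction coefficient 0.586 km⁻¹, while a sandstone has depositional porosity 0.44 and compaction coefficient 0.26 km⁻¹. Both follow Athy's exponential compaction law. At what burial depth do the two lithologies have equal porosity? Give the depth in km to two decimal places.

1.38 km

Set phi₀ₐ e^(−βₐd) = phi₀ᵦ e^(−βᵦd) ⇒ ln(phi₀ₐ/phi₀ᵦ) = (βₐ − βᵦ)·d
d = ln(0.69/0.44) / (0.586 − 0.26) = 0.4499 / 0.326 = 1.380 km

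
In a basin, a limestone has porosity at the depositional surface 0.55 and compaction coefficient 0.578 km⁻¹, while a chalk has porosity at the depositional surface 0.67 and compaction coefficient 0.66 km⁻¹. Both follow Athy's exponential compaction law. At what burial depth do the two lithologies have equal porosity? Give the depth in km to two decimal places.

2.41 km

Set φ₀ₐ e^(−βₐd) = φ₀ᵦ e^(−βᵦd) ⇒ ln(φ₀ₐ/φ₀ᵦ) = (βₐ − βᵦ)·d
d = ln(0.55/0.67) / (0.578 − 0.66) = -0.1974 / -0.082 = 2.407 km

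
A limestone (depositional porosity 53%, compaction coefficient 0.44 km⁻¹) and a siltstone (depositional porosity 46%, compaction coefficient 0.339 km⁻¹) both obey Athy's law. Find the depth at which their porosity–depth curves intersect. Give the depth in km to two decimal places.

Set n₀ₐ e^(−kₐd) = n₀ᵦ e^(−kᵦd) ⇒ ln(n₀ₐ/n₀ᵦ) = (kₐ − kᵦ)·d
d = ln(0.53/0.46) / (0.44 − 0.339) = 0.1417 / 0.101 = 1.402 km

1.40 km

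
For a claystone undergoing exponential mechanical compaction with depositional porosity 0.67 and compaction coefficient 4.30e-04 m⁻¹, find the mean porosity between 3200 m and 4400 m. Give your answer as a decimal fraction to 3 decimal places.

0.132

Working in km (1 km = 1000 m; β in km⁻¹ = β in m⁻¹ × 1000):
⟨φ⟩ = (1/(z₂−z₁)) ∫ φ₀ e^(−βz) dz = φ₀·(e^(−β·z₁) − e^(−β·z₂)) / (β·(z₂−z₁))
e^(−0.43×3.2) = 0.2526; e^(−0.43×4.4) = 0.1508
⟨φ⟩ = 0.67 × (0.2526 − 0.1508) / (0.43 × 1.2) = 0.67 × 0.1973 = 0.1322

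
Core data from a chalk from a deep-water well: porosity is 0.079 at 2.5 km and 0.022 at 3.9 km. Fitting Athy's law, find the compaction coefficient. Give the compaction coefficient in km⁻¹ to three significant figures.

0.913 km⁻¹

Athy: n(d) = n₀ e^(−kd) ⇒ n₁/n₂ = e^{k(d₂−d₁)} ⇒ k = ln(n₁/n₂)/(d₂−d₁)
k = ln(0.079/0.022) / (3.9 − 2.5) = ln(3.591) / 1.4 = 1.2784 / 1.4 = 0.9131 km⁻¹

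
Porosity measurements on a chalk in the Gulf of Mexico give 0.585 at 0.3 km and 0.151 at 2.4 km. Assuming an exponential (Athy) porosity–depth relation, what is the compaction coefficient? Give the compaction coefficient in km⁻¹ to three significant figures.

Athy: phi(z) = phi₀ e^(−cz) ⇒ phi₁/phi₂ = e^{c(z₂−z₁)} ⇒ c = ln(phi₁/phi₂)/(z₂−z₁)
c = ln(0.585/0.151) / (2.4 − 0.3) = ln(3.874) / 2.1 = 1.3543 / 2.1 = 0.6449 km⁻¹

0.645 km⁻¹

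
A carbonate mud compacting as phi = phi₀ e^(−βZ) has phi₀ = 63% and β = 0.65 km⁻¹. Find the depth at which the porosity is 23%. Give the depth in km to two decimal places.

Invert Athy's law: Z = ln(phi₀/phi) / β
Z = ln(0.63/0.23) / 0.65 = ln(2.739) / 0.65 = 1.0076 / 0.65 = 1.550 km

1.55 km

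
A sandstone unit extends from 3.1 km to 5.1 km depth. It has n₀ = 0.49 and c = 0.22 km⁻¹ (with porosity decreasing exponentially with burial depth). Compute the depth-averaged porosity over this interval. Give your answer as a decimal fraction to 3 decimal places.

0.200

⟨n⟩ = (1/(Z₂−Z₁)) ∫ n₀ e^(−cZ) dZ = n₀·(e^(−c·Z₁) − e^(−c·Z₂)) / (c·(Z₂−Z₁))
e^(−0.22×3.1) = 0.5056; e^(−0.22×5.1) = 0.3256
⟨n⟩ = 0.49 × (0.5056 − 0.3256) / (0.22 × 2) = 0.49 × 0.4090 = 0.2004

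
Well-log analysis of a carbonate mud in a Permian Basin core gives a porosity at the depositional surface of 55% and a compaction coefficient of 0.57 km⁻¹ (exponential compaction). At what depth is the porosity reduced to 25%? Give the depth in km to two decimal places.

1.38 km

Invert Athy's law: d = ln(n₀/n) / c
d = ln(0.55/0.25) / 0.57 = ln(2.2) / 0.57 = 0.7885 / 0.57 = 1.383 km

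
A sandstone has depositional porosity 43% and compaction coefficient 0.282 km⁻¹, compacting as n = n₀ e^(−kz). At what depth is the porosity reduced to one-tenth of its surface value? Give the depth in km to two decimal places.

n/n₀ = 1/10 ⇒ exp(−k·z) = 1/10 ⇒ z = ln(10) / k
z = 2.3026 / 0.282 = 8.165 km

8.17 km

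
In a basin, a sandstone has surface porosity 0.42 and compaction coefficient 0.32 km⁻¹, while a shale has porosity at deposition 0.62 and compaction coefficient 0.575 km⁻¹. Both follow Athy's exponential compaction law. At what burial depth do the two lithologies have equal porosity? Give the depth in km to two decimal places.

Set n₀ₐ e^(−βₐd) = n₀ᵦ e^(−βᵦd) ⇒ ln(n₀ₐ/n₀ᵦ) = (βₐ − βᵦ)·d
d = ln(0.42/0.62) / (0.32 − 0.575) = -0.3895 / -0.255 = 1.527 km

1.53 km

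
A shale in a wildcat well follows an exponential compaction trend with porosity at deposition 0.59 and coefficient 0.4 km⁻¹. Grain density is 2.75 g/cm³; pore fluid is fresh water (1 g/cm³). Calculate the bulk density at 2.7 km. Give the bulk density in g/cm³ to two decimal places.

Porosity at depth: φ = 0.59·exp(−0.4×2.7) = 0.59×0.3396 = 0.2004
Bulk density: ρ_b = (1−φ)ρ_g + φ·ρ_f = 0.7996×2.75 + 0.2004×1
       = 2.199 + 0.200 = 2.399 g/cm³

2.40 g/cm³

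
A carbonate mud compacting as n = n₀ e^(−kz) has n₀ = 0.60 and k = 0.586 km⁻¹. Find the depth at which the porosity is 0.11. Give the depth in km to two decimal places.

2.89 km

Invert Athy's law: z = ln(n₀/n) / k
z = ln(0.6/0.11) / 0.586 = ln(5.455) / 0.586 = 1.6964 / 0.586 = 2.895 km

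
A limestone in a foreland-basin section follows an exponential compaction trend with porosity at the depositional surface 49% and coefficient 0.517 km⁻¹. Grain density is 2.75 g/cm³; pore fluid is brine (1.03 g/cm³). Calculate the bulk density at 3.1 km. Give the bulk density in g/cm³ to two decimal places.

2.58 g/cm³

Porosity at depth: n = 0.49·exp(−0.517×3.1) = 0.49×0.2014 = 0.0987
Bulk density: ρ_b = (1−n)ρ_g + n·ρ_f = 0.9013×2.75 + 0.0987×1.03
       = 2.479 + 0.102 = 2.580 g/cm³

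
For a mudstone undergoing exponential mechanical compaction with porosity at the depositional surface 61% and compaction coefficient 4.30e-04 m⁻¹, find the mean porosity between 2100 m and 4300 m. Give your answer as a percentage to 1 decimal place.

Working in km (1 km = 1000 m; k in km⁻¹ = k in m⁻¹ × 1000):
⟨phi⟩ = (1/(z₂−z₁)) ∫ phi₀ e^(−kz) dz = phi₀·(e^(−k·z₁) − e^(−k·z₂)) / (k·(z₂−z₁))
e^(−0.43×2.1) = 0.4054; e^(−0.43×4.3) = 0.1574
⟨phi⟩ = 0.61 × (0.4054 − 0.1574) / (0.43 × 2.2) = 0.61 × 0.2621 = 0.1599

16.0%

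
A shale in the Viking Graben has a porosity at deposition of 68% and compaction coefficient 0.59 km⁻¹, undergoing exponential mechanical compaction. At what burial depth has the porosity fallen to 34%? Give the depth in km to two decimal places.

1.17 km

Invert Athy's law: d = ln(phi₀/phi) / c
d = ln(0.68/0.34) / 0.59 = ln(2) / 0.59 = 0.6931 / 0.59 = 1.175 km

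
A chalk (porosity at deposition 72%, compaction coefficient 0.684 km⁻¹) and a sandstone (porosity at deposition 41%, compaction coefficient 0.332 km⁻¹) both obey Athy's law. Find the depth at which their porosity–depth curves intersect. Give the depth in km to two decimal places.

1.60 km

Set n₀ₐ e^(−βₐZ) = n₀ᵦ e^(−βᵦZ) ⇒ ln(n₀ₐ/n₀ᵦ) = (βₐ − βᵦ)·Z
Z = ln(0.72/0.41) / (0.684 − 0.332) = 0.5631 / 0.352 = 1.600 km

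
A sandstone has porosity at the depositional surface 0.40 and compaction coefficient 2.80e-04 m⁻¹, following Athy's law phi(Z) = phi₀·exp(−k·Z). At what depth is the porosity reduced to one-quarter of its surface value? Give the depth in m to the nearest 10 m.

Working in km (1 km = 1000 m; k in km⁻¹ = k in m⁻¹ × 1000):
phi/phi₀ = 1/4 ⇒ exp(−k·Z) = 1/4 ⇒ Z = ln(4) / k
Z = 1.3863 / 0.28 = 4.951 km

4950 m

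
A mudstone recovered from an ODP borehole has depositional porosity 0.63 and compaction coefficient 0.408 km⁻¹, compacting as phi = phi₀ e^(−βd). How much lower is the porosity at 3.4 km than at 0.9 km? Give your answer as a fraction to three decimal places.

0.279

phi(0.9) = 0.63·e^(−0.408×0.9) = 0.4364
phi(3.4) = 0.63·e^(−0.408×3.4) = 0.1574
Δphi = 0.4364 − 0.1574 = 0.2790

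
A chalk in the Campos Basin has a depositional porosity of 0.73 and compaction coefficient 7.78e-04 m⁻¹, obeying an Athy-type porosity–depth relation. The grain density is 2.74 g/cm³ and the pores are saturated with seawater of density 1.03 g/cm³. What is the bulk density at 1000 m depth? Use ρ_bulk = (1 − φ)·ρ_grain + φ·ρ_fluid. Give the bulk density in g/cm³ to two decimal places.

Working in km (1 km = 1000 m; c in km⁻¹ = c in m⁻¹ × 1000):
Porosity at depth: phi = 0.73·exp(−0.778×1) = 0.73×0.4593 = 0.3353
Bulk density: ρ_b = (1−phi)ρ_g + phi·ρ_f = 0.6647×2.74 + 0.3353×1.03
       = 1.821 + 0.345 = 2.167 g/cm³

2.17 g/cm³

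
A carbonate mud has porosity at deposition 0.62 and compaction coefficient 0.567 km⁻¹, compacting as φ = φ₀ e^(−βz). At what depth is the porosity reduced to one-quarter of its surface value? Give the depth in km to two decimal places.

2.44 km

φ/φ₀ = 1/4 ⇒ exp(−β·z) = 1/4 ⇒ z = ln(4) / β
z = 1.3863 / 0.567 = 2.445 km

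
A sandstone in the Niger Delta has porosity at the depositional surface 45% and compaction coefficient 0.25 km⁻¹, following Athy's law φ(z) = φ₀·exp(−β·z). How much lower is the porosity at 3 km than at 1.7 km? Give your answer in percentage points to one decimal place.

φ(1.7) = 0.45·e^(−0.25×1.7) = 0.2942
φ(3) = 0.45·e^(−0.25×3) = 0.2126
Δφ = 0.2942 − 0.2126 = 0.0816

8.2 percentage points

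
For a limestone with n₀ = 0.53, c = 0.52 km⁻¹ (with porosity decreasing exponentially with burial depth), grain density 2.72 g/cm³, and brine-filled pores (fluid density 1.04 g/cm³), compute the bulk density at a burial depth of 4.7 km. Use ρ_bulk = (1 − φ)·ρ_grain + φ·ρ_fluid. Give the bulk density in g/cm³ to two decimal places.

2.64 g/cm³

Porosity at depth: n = 0.53·exp(−0.52×4.7) = 0.53×0.0868 = 0.0460
Bulk density: ρ_b = (1−n)ρ_g + n·ρ_f = 0.9540×2.72 + 0.0460×1.04
       = 2.595 + 0.048 = 2.643 g/cm³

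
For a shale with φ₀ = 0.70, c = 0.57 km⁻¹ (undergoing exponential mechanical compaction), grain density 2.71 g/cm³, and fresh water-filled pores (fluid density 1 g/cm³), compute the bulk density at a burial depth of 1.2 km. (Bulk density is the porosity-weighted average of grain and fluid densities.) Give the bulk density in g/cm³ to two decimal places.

2.11 g/cm³

Porosity at depth: φ = 0.7·exp(−0.57×1.2) = 0.7×0.5046 = 0.3532
Bulk density: ρ_b = (1−φ)ρ_g + φ·ρ_f = 0.6468×2.71 + 0.3532×1
       = 1.753 + 0.353 = 2.106 g/cm³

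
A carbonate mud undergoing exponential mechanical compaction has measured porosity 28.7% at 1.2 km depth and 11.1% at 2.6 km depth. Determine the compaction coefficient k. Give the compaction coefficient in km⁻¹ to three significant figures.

0.679 km⁻¹

Athy: n(Z) = n₀ e^(−kZ) ⇒ n₁/n₂ = e^{k(Z₂−Z₁)} ⇒ k = ln(n₁/n₂)/(Z₂−Z₁)
k = ln(0.287/0.111) / (2.6 − 1.2) = ln(2.586) / 1.4 = 0.9500 / 1.4 = 0.6785 km⁻¹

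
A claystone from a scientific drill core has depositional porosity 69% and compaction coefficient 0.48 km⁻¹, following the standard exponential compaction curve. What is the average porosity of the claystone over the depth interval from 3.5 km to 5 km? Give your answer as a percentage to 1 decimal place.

9.2%

⟨φ⟩ = (1/(Z₂−Z₁)) ∫ φ₀ e^(−kZ) dZ = φ₀·(e^(−k·Z₁) − e^(−k·Z₂)) / (k·(Z₂−Z₁))
e^(−0.48×3.5) = 0.1864; e^(−0.48×5) = 0.0907
⟨φ⟩ = 0.69 × (0.1864 − 0.0907) / (0.48 × 1.5) = 0.69 × 0.1329 = 0.0917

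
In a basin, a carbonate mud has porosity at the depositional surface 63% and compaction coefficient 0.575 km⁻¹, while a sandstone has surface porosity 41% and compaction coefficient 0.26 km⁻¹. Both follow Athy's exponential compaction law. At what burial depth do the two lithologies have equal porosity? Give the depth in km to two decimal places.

Set phi₀ₐ e^(−cₐd) = phi₀ᵦ e^(−cᵦd) ⇒ ln(phi₀ₐ/phi₀ᵦ) = (cₐ − cᵦ)·d
d = ln(0.63/0.41) / (0.575 − 0.26) = 0.4296 / 0.315 = 1.364 km

1.36 km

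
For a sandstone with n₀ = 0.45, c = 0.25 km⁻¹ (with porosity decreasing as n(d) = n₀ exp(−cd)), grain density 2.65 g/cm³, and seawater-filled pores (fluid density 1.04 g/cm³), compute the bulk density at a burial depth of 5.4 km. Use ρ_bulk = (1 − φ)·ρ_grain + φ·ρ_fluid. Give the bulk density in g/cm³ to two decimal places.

Porosity at depth: n = 0.45·exp(−0.25×5.4) = 0.45×0.2592 = 0.1167
Bulk density: ρ_b = (1−n)ρ_g + n·ρ_f = 0.8833×2.65 + 0.1167×1.04
       = 2.341 + 0.121 = 2.462 g/cm³

2.46 g/cm³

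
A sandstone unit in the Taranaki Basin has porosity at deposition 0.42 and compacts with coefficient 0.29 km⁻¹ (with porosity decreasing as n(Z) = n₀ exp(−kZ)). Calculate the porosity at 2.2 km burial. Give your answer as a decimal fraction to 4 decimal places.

0.2219

n = n₀·exp(−k·Z) = 0.42 × exp(−0.29 × 2.2) = 0.42 × exp(−0.638)
  = 0.42 × 0.5283 = 0.2219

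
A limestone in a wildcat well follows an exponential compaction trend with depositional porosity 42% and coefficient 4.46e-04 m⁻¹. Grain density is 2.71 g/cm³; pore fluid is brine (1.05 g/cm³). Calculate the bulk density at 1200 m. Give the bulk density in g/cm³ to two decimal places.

Working in km (1 km = 1000 m; k in km⁻¹ = k in m⁻¹ × 1000):
Porosity at depth: φ = 0.42·exp(−0.446×1.2) = 0.42×0.5856 = 0.2459
Bulk density: ρ_b = (1−φ)ρ_g + φ·ρ_f = 0.7541×2.71 + 0.2459×1.05
       = 2.044 + 0.258 = 2.302 g/cm³

2.30 g/cm³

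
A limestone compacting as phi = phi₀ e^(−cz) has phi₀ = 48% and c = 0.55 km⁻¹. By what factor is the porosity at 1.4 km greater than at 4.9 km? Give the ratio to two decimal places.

6.86

phi(z₁)/phi(z₂) = e^(−c·z₁)/e^(−c·z₂) = e^{c(z₂−z₁)}
= exp(0.55 × 3.5) = exp(1.925) = 6.8551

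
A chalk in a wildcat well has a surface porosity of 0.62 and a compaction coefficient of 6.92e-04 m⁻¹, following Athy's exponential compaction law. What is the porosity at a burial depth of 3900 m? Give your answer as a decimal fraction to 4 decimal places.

Working in km (1 km = 1000 m; k in km⁻¹ = k in m⁻¹ × 1000):
n = n₀·exp(−k·d) = 0.62 × exp(−0.692 × 3.9) = 0.62 × exp(−2.699)
  = 0.62 × 0.0673 = 0.0417

0.0417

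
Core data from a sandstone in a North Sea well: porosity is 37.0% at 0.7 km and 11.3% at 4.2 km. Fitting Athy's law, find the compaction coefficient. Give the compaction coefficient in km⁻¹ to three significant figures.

0.339 km⁻¹

Athy: phi(d) = phi₀ e^(−cd) ⇒ phi₁/phi₂ = e^{c(d₂−d₁)} ⇒ c = ln(phi₁/phi₂)/(d₂−d₁)
c = ln(0.37/0.113) / (4.2 − 0.7) = ln(3.274) / 3.5 = 1.1861 / 3.5 = 0.3389 km⁻¹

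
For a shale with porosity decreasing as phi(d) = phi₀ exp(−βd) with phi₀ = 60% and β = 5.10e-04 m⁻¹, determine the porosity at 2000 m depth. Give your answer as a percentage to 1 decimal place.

21.6%

Working in km (1 km = 1000 m; β in km⁻¹ = β in m⁻¹ × 1000):
phi = phi₀·exp(−β·d) = 0.6 × exp(−0.51 × 2) = 0.6 × exp(−1.02)
  = 0.6 × 0.3606 = 0.2164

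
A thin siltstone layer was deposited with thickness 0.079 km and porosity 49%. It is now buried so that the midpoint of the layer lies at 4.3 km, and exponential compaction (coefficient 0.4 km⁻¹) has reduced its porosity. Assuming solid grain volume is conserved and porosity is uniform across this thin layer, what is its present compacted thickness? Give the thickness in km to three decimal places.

0.044 km

Porosity at 4.3 km: phi = 0.49·exp(−0.4×4.3) = 0.0877
Solid-volume conservation: h(1−phi) = h₀(1−phi₀) ⇒ h = h₀·(1−phi₀)/(1−phi)
h = 0.079 × (1 − 0.49)/(1 − 0.0877) = 0.079 × 0.5591 = 0.0442 km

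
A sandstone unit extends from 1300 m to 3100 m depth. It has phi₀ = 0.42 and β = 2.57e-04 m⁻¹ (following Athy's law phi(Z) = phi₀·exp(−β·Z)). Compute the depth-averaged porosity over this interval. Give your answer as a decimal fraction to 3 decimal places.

0.241

Working in km (1 km = 1000 m; β in km⁻¹ = β in m⁻¹ × 1000):
⟨phi⟩ = (1/(Z₂−Z₁)) ∫ phi₀ e^(−βZ) dZ = phi₀·(e^(−β·Z₁) − e^(−β·Z₂)) / (β·(Z₂−Z₁))
e^(−0.257×1.3) = 0.7160; e^(−0.257×3.1) = 0.4508
⟨phi⟩ = 0.42 × (0.7160 − 0.4508) / (0.257 × 1.8) = 0.42 × 0.5732 = 0.2407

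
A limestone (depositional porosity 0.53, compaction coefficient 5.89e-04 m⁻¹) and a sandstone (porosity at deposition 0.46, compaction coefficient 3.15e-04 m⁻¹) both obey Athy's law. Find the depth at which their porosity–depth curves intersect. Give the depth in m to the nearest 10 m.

Working in km (1 km = 1000 m; k in km⁻¹ = k in m⁻¹ × 1000):
Set phi₀ₐ e^(−kₐZ) = phi₀ᵦ e^(−kᵦZ) ⇒ ln(phi₀ₐ/phi₀ᵦ) = (kₐ − kᵦ)·Z
Z = ln(0.53/0.46) / (0.589 − 0.315) = 0.1417 / 0.274 = 0.517 km

520 m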